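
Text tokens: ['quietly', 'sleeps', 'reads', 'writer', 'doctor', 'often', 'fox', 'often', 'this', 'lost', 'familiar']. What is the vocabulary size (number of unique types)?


Listing all tokens and tracking unique types:
  Token 1: 'quietly' -> NEW (unique so far: 1)
  Token 2: 'sleeps' -> NEW (unique so far: 2)
  Token 3: 'reads' -> NEW (unique so far: 3)
  Token 4: 'writer' -> NEW (unique so far: 4)
  Token 5: 'doctor' -> NEW (unique so far: 5)
  Token 6: 'often' -> NEW (unique so far: 6)
  Token 7: 'fox' -> NEW (unique so far: 7)
  Token 8: 'often' -> duplicate (unique so far: 7)
  Token 9: 'this' -> NEW (unique so far: 8)
  Token 10: 'lost' -> NEW (unique so far: 9)
  Token 11: 'familiar' -> NEW (unique so far: 10)
Unique types: ('doctor', 'familiar', 'fox', 'lost', 'often', 'quietly', 'reads', 'sleeps', 'this', 'writer')
Vocabulary size: 10

10


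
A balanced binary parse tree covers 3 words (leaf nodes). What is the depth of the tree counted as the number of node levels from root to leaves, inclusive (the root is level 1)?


In a balanced binary tree with n leaves the deepest leaf is ceil(log2(n)) edges below the root,
so counting node levels inclusive of root and leaves gives ceil(log2(n)) + 1 levels.
log2(3) = 1.5850
ceil(1.5850) = 2
levels = 2 + 1 = 3

3


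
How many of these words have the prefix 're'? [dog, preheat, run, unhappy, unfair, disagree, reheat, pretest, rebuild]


Checking each word for prefix 're':
  'dog' -> no (count: 0)
  'preheat' -> no (count: 0)
  'run' -> no (count: 0)
  'unhappy' -> no (count: 0)
  'unfair' -> no (count: 0)
  'disagree' -> no (count: 0)
  'reheat' -> YES, starts with 're' (count: 1)
  'pretest' -> no (count: 1)
  'rebuild' -> YES, starts with 're' (count: 2)
Total with prefix 're': 2

2


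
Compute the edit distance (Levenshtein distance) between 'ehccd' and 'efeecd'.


Building DP table for s1='ehccd' (len 5) and s2='efeecd' (len 6):
       e  f  e  e  c  d
    0  1  2  3  4  5  6
  e 1  0  1  2  3  4  5
  h 2  1  1  2  3  4  5
  c 3  2  2  2  3  3  4
  c 4  3  3  3  3  3  4
  d 5  4  4  4  4  4  3
Edit distance = dp[5][6] = 3

3


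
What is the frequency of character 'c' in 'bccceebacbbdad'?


Scanning 'bccceebacbbdad' for 'c':
  Position 1: 'c' -> MATCH (count: 1)
  Position 2: 'c' -> MATCH (count: 2)
  Position 3: 'c' -> MATCH (count: 3)
  Position 8: 'c' -> MATCH (count: 4)
Total occurrences of 'c': 4

4


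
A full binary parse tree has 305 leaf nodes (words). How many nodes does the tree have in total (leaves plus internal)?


Leaf nodes (terminals): 305
Internal nodes = n - 1 = 305 - 1 = 304
Total = leaves + internal = 305 + 304 = 609

609


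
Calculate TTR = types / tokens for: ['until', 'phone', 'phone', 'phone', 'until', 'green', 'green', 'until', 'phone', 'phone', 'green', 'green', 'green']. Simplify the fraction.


Tokens: 13
Unique types: ('green', 'phone', 'until') = 3
TTR = 3/13
Already in lowest terms.

3/13


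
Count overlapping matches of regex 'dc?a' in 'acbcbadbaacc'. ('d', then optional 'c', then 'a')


Pattern: dc?a means 'd', then optional 'c', then 'a'.
Scanning 'acbcbadbaacc' position-by-position:
  Pos 0: window 'acb' -> no
  Pos 1: window 'cbc' -> no
  Pos 2: window 'bcb' -> no
  Pos 3: window 'cba' -> no
  Pos 4: window 'bad' -> no
  Pos 5: window 'adb' -> no
  Pos 6: window 'dba' -> no
  Pos 7: window 'baa' -> no
  Pos 8: window 'aac' -> no
  Pos 9: window 'acc' -> no
  Pos 10: window 'cc' -> no
  Pos 11: window 'c' -> no
Total matches: 0

0


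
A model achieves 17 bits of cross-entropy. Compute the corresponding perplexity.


Perplexity formula: PP = 2^H
H = 17
PP = 2^17
PP = 2^17 = 131072

131072


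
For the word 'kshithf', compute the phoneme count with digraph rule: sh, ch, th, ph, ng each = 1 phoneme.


Parsing 'kshithf' greedily, digraphs first:
  'k' -> consonant phoneme (phonemes so far: 1)
  'sh' -> digraph (1 consonant phoneme) (phonemes so far: 2)
  'i' -> vowel phoneme (phonemes so far: 3)
  'th' -> digraph (1 consonant phoneme) (phonemes so far: 4)
  'f' -> consonant phoneme (phonemes so far: 5)
Total phonemes: 5

5


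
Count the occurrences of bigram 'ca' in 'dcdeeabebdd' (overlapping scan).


Scanning 'dcdeeabebdd' for bigram 'ca':
  Position 0: 'dc' -> no
  Position 1: 'cd' -> no
  Position 2: 'de' -> no
  Position 3: 'ee' -> no
  Position 4: 'ea' -> no
  Position 5: 'ab' -> no
  Position 6: 'be' -> no
  Position 7: 'eb' -> no
  Position 8: 'bd' -> no
  Position 9: 'dd' -> no
Total matches: 0

0


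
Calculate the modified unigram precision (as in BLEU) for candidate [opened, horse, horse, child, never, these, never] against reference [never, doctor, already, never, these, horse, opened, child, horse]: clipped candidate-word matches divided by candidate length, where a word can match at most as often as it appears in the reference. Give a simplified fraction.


Reference word counts: {'already': 1, 'child': 1, 'doctor': 1, 'horse': 2, 'never': 2, 'opened': 1, 'these': 1}
Checking each candidate word (with clipping):
  'opened' -> in reference (ref count 1, used 1/1) -> match (matches: 1)
  'horse' -> in reference (ref count 2, used 1/2) -> match (matches: 2)
  'horse' -> in reference (ref count 2, used 2/2) -> match (matches: 3)
  'child' -> in reference (ref count 1, used 1/1) -> match (matches: 4)
  'never' -> in reference (ref count 2, used 1/2) -> match (matches: 5)
  'these' -> in reference (ref count 1, used 1/1) -> match (matches: 6)
  'never' -> in reference (ref count 2, used 2/2) -> match (matches: 7)
Clipped matches: 7, Candidate length: 7
Precision = 7/7 = 1

1


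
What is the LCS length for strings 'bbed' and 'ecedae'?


DP table for LCS of 'bbed' and 'ecedae':
       e  c  e  d  a  e
    0  0  0  0  0  0  0
  b 0  0  0  0  0  0  0
  b 0  0  0  0  0  0  0
  e 0  1  1  1  1  1  1
  d 0  1  1  1  2  2  2
LCS: 'ed'
LCS length = 2

2


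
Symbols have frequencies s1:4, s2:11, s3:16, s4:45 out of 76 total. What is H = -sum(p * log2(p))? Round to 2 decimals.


Computing entropy H = -sum(p_i * log2(p_i)):
  s1: p = 4/76 = 0.0526, -p*log2(p) = 0.2236
  s2: p = 11/76 = 0.1447, -p*log2(p) = 0.4036
  s3: p = 16/76 = 0.2105, -p*log2(p) = 0.4732
  s4: p = 45/76 = 0.5921, -p*log2(p) = 0.4477
H = sum of terms = 1.5481
Rounded to 2 decimals: 1.55

1.55


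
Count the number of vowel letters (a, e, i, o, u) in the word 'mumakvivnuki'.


Scanning each character of 'mumakvivnuki':
  Position 1: 'm' -> consonant (running count: 0)
  Position 2: 'u' -> vowel (running count: 1)
  Position 3: 'm' -> consonant (running count: 1)
  Position 4: 'a' -> vowel (running count: 2)
  Position 5: 'k' -> consonant (running count: 2)
  Position 6: 'v' -> consonant (running count: 2)
  Position 7: 'i' -> vowel (running count: 3)
  Position 8: 'v' -> consonant (running count: 3)
  Position 9: 'n' -> consonant (running count: 3)
  Position 10: 'u' -> vowel (running count: 4)
  Position 11: 'k' -> consonant (running count: 4)
  Position 12: 'i' -> vowel (running count: 5)
Total vowels: 5

5


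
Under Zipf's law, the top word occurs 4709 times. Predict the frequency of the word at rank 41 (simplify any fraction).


Zipf's law: freq(rank) = f1 / rank
f1 = 4709, rank = 41
freq = 4709 / 41
GCD(4709, 41) = 1
Simplified: 4709/41

4709/41


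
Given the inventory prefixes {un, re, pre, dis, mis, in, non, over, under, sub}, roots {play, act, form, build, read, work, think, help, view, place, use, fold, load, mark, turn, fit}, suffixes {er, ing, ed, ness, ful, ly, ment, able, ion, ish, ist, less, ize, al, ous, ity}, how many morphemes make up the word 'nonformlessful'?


Segmenting 'nonformlessful' against the inventory:
  'non' -> prefix (morpheme 1)
  'form' -> root (morpheme 2)
  'less' -> suffix (morpheme 3)
  'ful' -> suffix (morpheme 4)
Total morphemes: 4

4


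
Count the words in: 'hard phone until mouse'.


Counting words by splitting on spaces:
  Word 1: 'hard'
  Word 2: 'phone'
  Word 3: 'until'
  Word 4: 'mouse'
Total words: 4

4


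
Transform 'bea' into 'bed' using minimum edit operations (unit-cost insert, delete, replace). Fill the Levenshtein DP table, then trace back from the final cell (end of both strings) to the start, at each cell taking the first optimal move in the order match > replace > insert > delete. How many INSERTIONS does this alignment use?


Edit distance = 1. Backtracking from cell (3, 3) with preference match > replace > insert > delete,
then listing the resulting alignment 'bea' -> 'bed' left to right:
  Step 1: keep 'b'
  Step 2: keep 'e'
  Step 3: replace a->d
Total insertions: 0

0


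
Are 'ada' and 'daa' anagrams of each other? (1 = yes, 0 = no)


Sort characters of 'ada': 'aad'
Sort characters of 'daa': 'aad'
Sorted forms match -> they ARE anagrams
Result: 1

1


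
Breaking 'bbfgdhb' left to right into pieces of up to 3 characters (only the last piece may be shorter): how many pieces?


'bbfgdhb' has 7 characters.
Chunking with max size 3:
  Chunk 1: 'bbf' (positions 0-2)
  Chunk 2: 'gdh' (positions 3-5)
  Chunk 3: 'b' (positions 6-6)
Total chunks: ceil(7 / 3) = 3

3


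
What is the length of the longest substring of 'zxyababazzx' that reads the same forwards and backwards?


Scanning 'zxyababazzx' for palindromic substrings.
Substring at positions 3-7: 'ababa'.
Check: reverse('ababa') = 'ababa' -> palindrome confirmed.
Neighbouring characters ('y' / 'z') break symmetry, so it cannot extend further.
No longer palindromic substring exists; longest length = 5

5


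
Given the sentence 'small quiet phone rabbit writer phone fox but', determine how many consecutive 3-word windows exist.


Word trigrams from [8] words:
  Trigram 1: (small quiet phone)
  Trigram 2: (quiet phone rabbit)
  Trigram 3: (phone rabbit writer)
  Trigram 4: (rabbit writer phone)
  Trigram 5: (writer phone fox)
  Trigram 6: (phone fox but)
Total word trigrams: 8 - 2 = 6

6


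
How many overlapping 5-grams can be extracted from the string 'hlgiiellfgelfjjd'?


String 'hlgiiellfgelfjjd' has length L = 16.
Number of overlapping n-grams = L - n + 1
Substituting: 16 - 5 + 1 = 12

12


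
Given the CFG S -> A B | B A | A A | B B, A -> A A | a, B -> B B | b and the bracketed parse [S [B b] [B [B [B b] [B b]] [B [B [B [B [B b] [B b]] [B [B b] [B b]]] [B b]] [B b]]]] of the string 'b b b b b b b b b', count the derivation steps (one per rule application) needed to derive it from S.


Every bracketed nonterminal node [X ...] in the tree is produced by exactly one rule application.
Reading the tree off as a leftmost derivation:
  Step 1: S  =>  B B   (applied S -> B B)
  Step 2: B B  =>  b B   (applied B -> b)
  Step 3: b B  =>  b B B   (applied B -> B B)
  Step 4: b B B  =>  b B B B   (applied B -> B B)
  Step 5: b B B B  =>  b b B B   (applied B -> b)
  Step 6: b b B B  =>  b b b B   (applied B -> b)
  Step 7: b b b B  =>  b b b B B   (applied B -> B B)
  Step 8: b b b B B  =>  b b b B B B   (applied B -> B B)
  Step 9: b b b B B B  =>  b b b B B B B   (applied B -> B B)
  Step 10: b b b B B B B  =>  b b b B B B B B   (applied B -> B B)
  Step 11: b b b B B B B B  =>  b b b b B B B B   (applied B -> b)
  Step 12: b b b b B B B B  =>  b b b b b B B B   (applied B -> b)
  Step 13: b b b b b B B B  =>  b b b b b B B B B   (applied B -> B B)
  Step 14: b b b b b B B B B  =>  b b b b b b B B B   (applied B -> b)
  Step 15: b b b b b b B B B  =>  b b b b b b b B B   (applied B -> b)
  Step 16: b b b b b b b B B  =>  b b b b b b b b B   (applied B -> b)
  Step 17: b b b b b b b b B  =>  b b b b b b b b b   (applied B -> b)
Final yield: b b b b b b b b b
Total rewrite steps: 17

17


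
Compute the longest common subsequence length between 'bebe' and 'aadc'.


DP table for LCS of 'bebe' and 'aadc':
       a  a  d  c
    0  0  0  0  0
  b 0  0  0  0  0
  e 0  0  0  0  0
  b 0  0  0  0  0
  e 0  0  0  0  0
LCS length = 0

0


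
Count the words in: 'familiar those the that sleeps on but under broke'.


Counting words by splitting on spaces:
  Word 1: 'familiar'
  Word 2: 'those'
  Word 3: 'the'
  Word 4: 'that'
  Word 5: 'sleeps'
  Word 6: 'on'
  Word 7: 'but'
  Word 8: 'under'
  Word 9: 'broke'
Total words: 9

9


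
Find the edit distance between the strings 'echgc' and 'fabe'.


Building DP table for s1='echgc' (len 5) and s2='fabe' (len 4):
       f  a  b  e
    0  1  2  3  4
  e 1  1  2  3  3
  c 2  2  2  3  4
  h 3  3  3  3  4
  g 4  4  4  4  4
  c 5  5  5  5  5
Edit distance = dp[5][4] = 5

5


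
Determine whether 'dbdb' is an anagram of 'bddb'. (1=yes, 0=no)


Sort characters of 'dbdb': 'bbdd'
Sort characters of 'bddb': 'bbdd'
Sorted forms match -> they ARE anagrams
Result: 1

1


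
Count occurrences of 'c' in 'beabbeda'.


Scanning 'beabbeda' for 'c':
  No matches found.
Total occurrences of 'c': 0

0


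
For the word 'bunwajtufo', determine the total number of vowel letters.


Scanning each character of 'bunwajtufo':
  Position 1: 'b' -> consonant (running count: 0)
  Position 2: 'u' -> vowel (running count: 1)
  Position 3: 'n' -> consonant (running count: 1)
  Position 4: 'w' -> consonant (running count: 1)
  Position 5: 'a' -> vowel (running count: 2)
  Position 6: 'j' -> consonant (running count: 2)
  Position 7: 't' -> consonant (running count: 2)
  Position 8: 'u' -> vowel (running count: 3)
  Position 9: 'f' -> consonant (running count: 3)
  Position 10: 'o' -> vowel (running count: 4)
Total vowels: 4

4


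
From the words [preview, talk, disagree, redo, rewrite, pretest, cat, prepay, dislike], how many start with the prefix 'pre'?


Checking each word for prefix 'pre':
  'preview' -> YES, starts with 'pre' (count: 1)
  'talk' -> no (count: 1)
  'disagree' -> no (count: 1)
  'redo' -> no (count: 1)
  'rewrite' -> no (count: 1)
  'pretest' -> YES, starts with 'pre' (count: 2)
  'cat' -> no (count: 2)
  'prepay' -> YES, starts with 'pre' (count: 3)
  'dislike' -> no (count: 3)
Total with prefix 'pre': 3

3


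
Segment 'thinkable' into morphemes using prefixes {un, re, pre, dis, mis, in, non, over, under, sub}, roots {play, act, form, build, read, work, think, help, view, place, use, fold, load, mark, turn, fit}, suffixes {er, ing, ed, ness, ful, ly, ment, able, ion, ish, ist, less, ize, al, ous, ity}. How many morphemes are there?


Segmenting 'thinkable' against the inventory:
  'think' -> root (morpheme 1)
  'able' -> suffix (morpheme 2)
Total morphemes: 2

2


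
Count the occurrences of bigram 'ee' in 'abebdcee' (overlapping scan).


Scanning 'abebdcee' for bigram 'ee':
  Position 0: 'ab' -> no
  Position 1: 'be' -> no
  Position 2: 'eb' -> no
  Position 3: 'bd' -> no
  Position 4: 'dc' -> no
  Position 5: 'ce' -> no
  Position 6: 'ee' -> MATCH
Total matches: 1

1


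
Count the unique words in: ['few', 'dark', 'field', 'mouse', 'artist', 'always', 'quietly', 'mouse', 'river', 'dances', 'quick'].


Listing all tokens and tracking unique types:
  Token 1: 'few' -> NEW (unique so far: 1)
  Token 2: 'dark' -> NEW (unique so far: 2)
  Token 3: 'field' -> NEW (unique so far: 3)
  Token 4: 'mouse' -> NEW (unique so far: 4)
  Token 5: 'artist' -> NEW (unique so far: 5)
  Token 6: 'always' -> NEW (unique so far: 6)
  Token 7: 'quietly' -> NEW (unique so far: 7)
  Token 8: 'mouse' -> duplicate (unique so far: 7)
  Token 9: 'river' -> NEW (unique so far: 8)
  Token 10: 'dances' -> NEW (unique so far: 9)
  Token 11: 'quick' -> NEW (unique so far: 10)
Unique types: ('always', 'artist', 'dances', 'dark', 'few', 'field', 'mouse', 'quick', 'quietly', 'river')
Vocabulary size: 10

10


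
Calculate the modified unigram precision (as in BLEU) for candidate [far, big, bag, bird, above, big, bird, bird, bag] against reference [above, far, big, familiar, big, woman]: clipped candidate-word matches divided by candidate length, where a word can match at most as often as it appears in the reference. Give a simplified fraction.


Reference word counts: {'above': 1, 'big': 2, 'familiar': 1, 'far': 1, 'woman': 1}
Checking each candidate word (with clipping):
  'far' -> in reference (ref count 1, used 1/1) -> match (matches: 1)
  'big' -> in reference (ref count 2, used 1/2) -> match (matches: 2)
  'bag' -> not in reference -> no match (matches: 2)
  'bird' -> not in reference -> no match (matches: 2)
  'above' -> in reference (ref count 1, used 1/1) -> match (matches: 3)
  'big' -> in reference (ref count 2, used 2/2) -> match (matches: 4)
  'bird' -> not in reference -> no match (matches: 4)
  'bird' -> not in reference -> no match (matches: 4)
  'bag' -> not in reference -> no match (matches: 4)
Clipped matches: 4, Candidate length: 9
Precision = 4/9

4/9


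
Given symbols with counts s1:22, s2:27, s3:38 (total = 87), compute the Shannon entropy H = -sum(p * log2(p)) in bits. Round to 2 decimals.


Computing entropy H = -sum(p_i * log2(p_i)):
  s1: p = 22/87 = 0.2529, -p*log2(p) = 0.5016
  s2: p = 27/87 = 0.3103, -p*log2(p) = 0.5239
  s3: p = 38/87 = 0.4368, -p*log2(p) = 0.5220
H = sum of terms = 1.5475
Rounded to 2 decimals: 1.55

1.55


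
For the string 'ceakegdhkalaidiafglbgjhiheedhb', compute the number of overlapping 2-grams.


String 'ceakegdhkalaidiafglbgjhiheedhb' has length L = 30.
Number of overlapping n-grams = L - n + 1
Substituting: 30 - 2 + 1 = 29

29


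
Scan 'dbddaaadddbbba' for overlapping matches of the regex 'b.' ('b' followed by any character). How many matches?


Pattern: b. means 'b' followed by any character.
Scanning 'dbddaaadddbbba' position-by-position:
  Pos 0: window 'db' -> no
  Pos 1: window 'bd' -> MATCH
  Pos 2: window 'dd' -> no
  Pos 3: window 'da' -> no
  Pos 4: window 'aa' -> no
  Pos 5: window 'aa' -> no
  Pos 6: window 'ad' -> no
  Pos 7: window 'dd' -> no
  Pos 8: window 'dd' -> no
  Pos 9: window 'db' -> no
  Pos 10: window 'bb' -> MATCH
  Pos 11: window 'bb' -> MATCH
  Pos 12: window 'ba' -> MATCH
  Pos 13: window 'a' -> no
Total matches: 4

4


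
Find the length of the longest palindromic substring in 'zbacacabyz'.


Scanning 'zbacacabyz' for palindromic substrings.
Substring at positions 1-7: 'bacacab'.
Check: reverse('bacacab') = 'bacacab' -> palindrome confirmed.
Neighbouring characters ('z' / 'y') break symmetry, so it cannot extend further.
No longer palindromic substring exists; longest length = 7

7


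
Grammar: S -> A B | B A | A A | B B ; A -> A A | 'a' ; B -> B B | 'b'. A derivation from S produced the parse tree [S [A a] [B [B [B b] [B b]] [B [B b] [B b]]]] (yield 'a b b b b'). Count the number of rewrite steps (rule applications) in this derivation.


Every bracketed nonterminal node [X ...] in the tree is produced by exactly one rule application.
Reading the tree off as a leftmost derivation:
  Step 1: S  =>  A B   (applied S -> A B)
  Step 2: A B  =>  a B   (applied A -> a)
  Step 3: a B  =>  a B B   (applied B -> B B)
  Step 4: a B B  =>  a B B B   (applied B -> B B)
  Step 5: a B B B  =>  a b B B   (applied B -> b)
  Step 6: a b B B  =>  a b b B   (applied B -> b)
  Step 7: a b b B  =>  a b b B B   (applied B -> B B)
  Step 8: a b b B B  =>  a b b b B   (applied B -> b)
  Step 9: a b b b B  =>  a b b b b   (applied B -> b)
Final yield: a b b b b
Total rewrite steps: 9

9


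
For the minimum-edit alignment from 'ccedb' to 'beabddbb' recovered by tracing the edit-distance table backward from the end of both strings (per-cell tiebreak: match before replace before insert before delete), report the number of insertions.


Edit distance = 6. Backtracking from cell (5, 8) with preference match > replace > insert > delete,
then listing the resulting alignment 'ccedb' -> 'beabddbb' left to right:
  Step 1: insert 'b' [insertion #1]
  Step 2: insert 'e' [insertion #2]
  Step 3: replace c->a
  Step 4: replace c->b
  Step 5: replace e->d
  Step 6: keep 'd'
  Step 7: insert 'b' [insertion #3]
  Step 8: keep 'b'
Total insertions: 3

3


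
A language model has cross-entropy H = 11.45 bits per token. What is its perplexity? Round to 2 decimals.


Perplexity formula: PP = 2^H
H = 11.45
PP = 2^11.45
Decompose: 2^11.45 = 2^11 * 2^0.45
2^11 = 2048, 2^0.45 ~ 1.3660403
PP ~ 2048 * 1.3660403 = 2797.6505344
Rounded to 2 decimals: 2797.65

2797.65


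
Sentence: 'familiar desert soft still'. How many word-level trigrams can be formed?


Word trigrams from [4] words:
  Trigram 1: (familiar desert soft)
  Trigram 2: (desert soft still)
Total word trigrams: 4 - 2 = 2

2


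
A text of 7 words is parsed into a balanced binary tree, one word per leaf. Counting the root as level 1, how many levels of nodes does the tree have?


In a balanced binary tree with n leaves the deepest leaf is ceil(log2(n)) edges below the root,
so counting node levels inclusive of root and leaves gives ceil(log2(n)) + 1 levels.
log2(7) = 2.8074
ceil(2.8074) = 3
levels = 3 + 1 = 4

4


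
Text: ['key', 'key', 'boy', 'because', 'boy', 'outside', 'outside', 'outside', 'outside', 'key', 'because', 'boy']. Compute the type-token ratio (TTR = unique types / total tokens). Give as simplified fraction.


Tokens: 12
Unique types: ('because', 'boy', 'key', 'outside') = 4
TTR = 4/12
Simplify: divide both by 4 -> 1/3
TTR = 1/3

1/3


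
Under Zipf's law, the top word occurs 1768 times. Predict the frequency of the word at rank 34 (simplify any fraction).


Zipf's law: freq(rank) = f1 / rank
f1 = 1768, rank = 34
freq = 1768 / 34
= 52

52


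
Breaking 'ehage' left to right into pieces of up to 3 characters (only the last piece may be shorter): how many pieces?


'ehage' has 5 characters.
Chunking with max size 3:
  Chunk 1: 'eha' (positions 0-2)
  Chunk 2: 'ge' (positions 3-4)
Total chunks: ceil(5 / 3) = 2

2


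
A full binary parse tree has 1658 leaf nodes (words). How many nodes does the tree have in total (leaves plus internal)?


Leaf nodes (terminals): 1658
Internal nodes = n - 1 = 1658 - 1 = 1657
Total = leaves + internal = 1658 + 1657 = 3315

3315


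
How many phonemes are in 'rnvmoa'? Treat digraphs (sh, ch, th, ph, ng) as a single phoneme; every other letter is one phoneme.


Parsing 'rnvmoa' greedily, digraphs first:
  'r' -> consonant phoneme (phonemes so far: 1)
  'n' -> consonant phoneme (phonemes so far: 2)
  'v' -> consonant phoneme (phonemes so far: 3)
  'm' -> consonant phoneme (phonemes so far: 4)
  'o' -> vowel phoneme (phonemes so far: 5)
  'a' -> vowel phoneme (phonemes so far: 6)
Total phonemes: 6

6


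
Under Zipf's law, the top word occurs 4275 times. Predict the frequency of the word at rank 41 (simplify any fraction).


Zipf's law: freq(rank) = f1 / rank
f1 = 4275, rank = 41
freq = 4275 / 41
GCD(4275, 41) = 1
Simplified: 4275/41

4275/41


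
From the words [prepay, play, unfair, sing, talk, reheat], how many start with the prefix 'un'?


Checking each word for prefix 'un':
  'prepay' -> no (count: 0)
  'play' -> no (count: 0)
  'unfair' -> YES, starts with 'un' (count: 1)
  'sing' -> no (count: 1)
  'talk' -> no (count: 1)
  'reheat' -> no (count: 1)
Total with prefix 'un': 1

1


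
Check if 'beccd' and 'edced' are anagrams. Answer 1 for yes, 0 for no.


Sort characters of 'beccd': 'bccde'
Sort characters of 'edced': 'cddee'
Sorted forms differ -> they are NOT anagrams
Result: 0

0


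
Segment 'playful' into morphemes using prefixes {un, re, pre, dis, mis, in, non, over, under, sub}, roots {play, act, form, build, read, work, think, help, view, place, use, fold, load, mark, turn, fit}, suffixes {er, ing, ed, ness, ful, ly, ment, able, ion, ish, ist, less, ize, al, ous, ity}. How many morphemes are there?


Segmenting 'playful' against the inventory:
  'play' -> root (morpheme 1)
  'ful' -> suffix (morpheme 2)
Total morphemes: 2

2


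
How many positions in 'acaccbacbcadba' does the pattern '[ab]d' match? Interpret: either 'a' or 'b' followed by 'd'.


Pattern: [ab]d means either 'a' or 'b' followed by 'd'.
Scanning 'acaccbacbcadba' position-by-position:
  Pos 0: window 'ac' -> no
  Pos 1: window 'ca' -> no
  Pos 2: window 'ac' -> no
  Pos 3: window 'cc' -> no
  Pos 4: window 'cb' -> no
  Pos 5: window 'ba' -> no
  Pos 6: window 'ac' -> no
  Pos 7: window 'cb' -> no
  Pos 8: window 'bc' -> no
  Pos 9: window 'ca' -> no
  Pos 10: window 'ad' -> MATCH
  Pos 11: window 'db' -> no
  Pos 12: window 'ba' -> no
  Pos 13: window 'a' -> no
Total matches: 1

1


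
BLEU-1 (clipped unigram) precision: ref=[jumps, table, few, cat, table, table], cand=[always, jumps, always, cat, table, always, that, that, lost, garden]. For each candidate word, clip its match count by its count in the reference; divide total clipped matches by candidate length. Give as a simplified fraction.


Reference word counts: {'cat': 1, 'few': 1, 'jumps': 1, 'table': 3}
Checking each candidate word (with clipping):
  'always' -> not in reference -> no match (matches: 0)
  'jumps' -> in reference (ref count 1, used 1/1) -> match (matches: 1)
  'always' -> not in reference -> no match (matches: 1)
  'cat' -> in reference (ref count 1, used 1/1) -> match (matches: 2)
  'table' -> in reference (ref count 3, used 1/3) -> match (matches: 3)
  'always' -> not in reference -> no match (matches: 3)
  'that' -> not in reference -> no match (matches: 3)
  'that' -> not in reference -> no match (matches: 3)
  'lost' -> not in reference -> no match (matches: 3)
  'garden' -> not in reference -> no match (matches: 3)
Clipped matches: 3, Candidate length: 10
Precision = 3/10

3/10


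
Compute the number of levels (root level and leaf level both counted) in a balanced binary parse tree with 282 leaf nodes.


In a balanced binary tree with n leaves the deepest leaf is ceil(log2(n)) edges below the root,
so counting node levels inclusive of root and leaves gives ceil(log2(n)) + 1 levels.
log2(282) = 8.1396
ceil(8.1396) = 9
levels = 9 + 1 = 10

10


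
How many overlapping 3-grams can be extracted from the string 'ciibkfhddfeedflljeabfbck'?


String 'ciibkfhddfeedflljeabfbck' has length L = 24.
Number of overlapping n-grams = L - n + 1
Substituting: 24 - 3 + 1 = 22

22


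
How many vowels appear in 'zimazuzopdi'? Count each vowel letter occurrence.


Scanning each character of 'zimazuzopdi':
  Position 1: 'z' -> consonant (running count: 0)
  Position 2: 'i' -> vowel (running count: 1)
  Position 3: 'm' -> consonant (running count: 1)
  Position 4: 'a' -> vowel (running count: 2)
  Position 5: 'z' -> consonant (running count: 2)
  Position 6: 'u' -> vowel (running count: 3)
  Position 7: 'z' -> consonant (running count: 3)
  Position 8: 'o' -> vowel (running count: 4)
  Position 9: 'p' -> consonant (running count: 4)
  Position 10: 'd' -> consonant (running count: 4)
  Position 11: 'i' -> vowel (running count: 5)
Total vowels: 5

5


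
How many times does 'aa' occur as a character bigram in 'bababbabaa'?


Scanning 'bababbabaa' for bigram 'aa':
  Position 0: 'ba' -> no
  Position 1: 'ab' -> no
  Position 2: 'ba' -> no
  Position 3: 'ab' -> no
  Position 4: 'bb' -> no
  Position 5: 'ba' -> no
  Position 6: 'ab' -> no
  Position 7: 'ba' -> no
  Position 8: 'aa' -> MATCH
Total matches: 1

1


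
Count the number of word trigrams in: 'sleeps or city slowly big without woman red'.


Word trigrams from [8] words:
  Trigram 1: (sleeps or city)
  Trigram 2: (or city slowly)
  Trigram 3: (city slowly big)
  Trigram 4: (slowly big without)
  Trigram 5: (big without woman)
  Trigram 6: (without woman red)
Total word trigrams: 8 - 2 = 6

6


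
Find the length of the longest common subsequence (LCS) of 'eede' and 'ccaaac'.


DP table for LCS of 'eede' and 'ccaaac':
       c  c  a  a  a  c
    0  0  0  0  0  0  0
  e 0  0  0  0  0  0  0
  e 0  0  0  0  0  0  0
  d 0  0  0  0  0  0  0
  e 0  0  0  0  0  0  0
LCS length = 0

0


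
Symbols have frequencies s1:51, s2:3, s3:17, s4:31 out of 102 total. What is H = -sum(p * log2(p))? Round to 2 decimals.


Computing entropy H = -sum(p_i * log2(p_i)):
  s1: p = 51/102 = 0.5000, -p*log2(p) = 0.5000
  s2: p = 3/102 = 0.0294, -p*log2(p) = 0.1496
  s3: p = 17/102 = 0.1667, -p*log2(p) = 0.4308
  s4: p = 31/102 = 0.3039, -p*log2(p) = 0.5222
H = sum of terms = 1.6026
Rounded to 2 decimals: 1.60

1.60


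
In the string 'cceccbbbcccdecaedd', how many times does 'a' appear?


Scanning 'cceccbbbcccdecaedd' for 'a':
  Position 14: 'a' -> MATCH (count: 1)
Total occurrences of 'a': 1

1


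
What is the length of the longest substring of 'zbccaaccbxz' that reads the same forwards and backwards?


Scanning 'zbccaaccbxz' for palindromic substrings.
Substring at positions 1-8: 'bccaaccb'.
Check: reverse('bccaaccb') = 'bccaaccb' -> palindrome confirmed.
Neighbouring characters ('z' / 'x') break symmetry, so it cannot extend further.
No longer palindromic substring exists; longest length = 8

8


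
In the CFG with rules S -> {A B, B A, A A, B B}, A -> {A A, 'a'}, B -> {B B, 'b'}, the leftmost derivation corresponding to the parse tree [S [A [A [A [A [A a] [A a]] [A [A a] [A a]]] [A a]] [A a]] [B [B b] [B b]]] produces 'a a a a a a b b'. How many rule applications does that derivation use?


Every bracketed nonterminal node [X ...] in the tree is produced by exactly one rule application.
Reading the tree off as a leftmost derivation:
  Step 1: S  =>  A B   (applied S -> A B)
  Step 2: A B  =>  A A B   (applied A -> A A)
  Step 3: A A B  =>  A A A B   (applied A -> A A)
  Step 4: A A A B  =>  A A A A B   (applied A -> A A)
  Step 5: A A A A B  =>  A A A A A B   (applied A -> A A)
  Step 6: A A A A A B  =>  a A A A A B   (applied A -> a)
  Step 7: a A A A A B  =>  a a A A A B   (applied A -> a)
  Step 8: a a A A A B  =>  a a A A A A B   (applied A -> A A)
  Step 9: a a A A A A B  =>  a a a A A A B   (applied A -> a)
  Step 10: a a a A A A B  =>  a a a a A A B   (applied A -> a)
  Step 11: a a a a A A B  =>  a a a a a A B   (applied A -> a)
  Step 12: a a a a a A B  =>  a a a a a a B   (applied A -> a)
  Step 13: a a a a a a B  =>  a a a a a a B B   (applied B -> B B)
  Step 14: a a a a a a B B  =>  a a a a a a b B   (applied B -> b)
  Step 15: a a a a a a b B  =>  a a a a a a b b   (applied B -> b)
Final yield: a a a a a a b b
Total rewrite steps: 15

15


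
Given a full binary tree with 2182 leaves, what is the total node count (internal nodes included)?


Leaf nodes (terminals): 2182
Internal nodes = n - 1 = 2182 - 1 = 2181
Total = leaves + internal = 2182 + 2181 = 4363

4363


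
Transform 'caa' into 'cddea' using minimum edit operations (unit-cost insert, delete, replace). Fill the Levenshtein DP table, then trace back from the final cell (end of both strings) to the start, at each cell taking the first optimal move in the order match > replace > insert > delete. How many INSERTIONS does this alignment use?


Edit distance = 3. Backtracking from cell (3, 5) with preference match > replace > insert > delete,
then listing the resulting alignment 'caa' -> 'cddea' left to right:
  Step 1: keep 'c'
  Step 2: insert 'd' [insertion #1]
  Step 3: insert 'd' [insertion #2]
  Step 4: replace a->e
  Step 5: keep 'a'
Total insertions: 2

2


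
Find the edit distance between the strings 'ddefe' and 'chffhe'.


Building DP table for s1='ddefe' (len 5) and s2='chffhe' (len 6):
       c  h  f  f  h  e
    0  1  2  3  4  5  6
  d 1  1  2  3  4  5  6
  d 2  2  2  3  4  5  6
  e 3  3  3  3  4  5  5
  f 4  4  4  3  3  4  5
  e 5  5  5  4  4  4  4
Edit distance = dp[5][6] = 4

4


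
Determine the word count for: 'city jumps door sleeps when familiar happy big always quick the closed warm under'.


Counting words by splitting on spaces:
  Word 1: 'city'
  Word 2: 'jumps'
  Word 3: 'door'
  Word 4: 'sleeps'
  Word 5: 'when'
  Word 6: 'familiar'
  Word 7: 'happy'
  Word 8: 'big'
  Word 9: 'always'
  Word 10: 'quick'
  Word 11: 'the'
  Word 12: 'closed'
  Word 13: 'warm'
  Word 14: 'under'
Total words: 14

14


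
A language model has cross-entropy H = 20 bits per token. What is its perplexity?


Perplexity formula: PP = 2^H
H = 20
PP = 2^20
PP = 2^20 = 1048576

1048576


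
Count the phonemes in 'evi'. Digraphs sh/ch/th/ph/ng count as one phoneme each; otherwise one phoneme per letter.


Parsing 'evi' greedily, digraphs first:
  'e' -> vowel phoneme (phonemes so far: 1)
  'v' -> consonant phoneme (phonemes so far: 2)
  'i' -> vowel phoneme (phonemes so far: 3)
Total phonemes: 3

3


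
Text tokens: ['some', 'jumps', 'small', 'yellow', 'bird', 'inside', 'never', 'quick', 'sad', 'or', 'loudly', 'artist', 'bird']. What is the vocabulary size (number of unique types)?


Listing all tokens and tracking unique types:
  Token 1: 'some' -> NEW (unique so far: 1)
  Token 2: 'jumps' -> NEW (unique so far: 2)
  Token 3: 'small' -> NEW (unique so far: 3)
  Token 4: 'yellow' -> NEW (unique so far: 4)
  Token 5: 'bird' -> NEW (unique so far: 5)
  Token 6: 'inside' -> NEW (unique so far: 6)
  Token 7: 'never' -> NEW (unique so far: 7)
  Token 8: 'quick' -> NEW (unique so far: 8)
  Token 9: 'sad' -> NEW (unique so far: 9)
  Token 10: 'or' -> NEW (unique so far: 10)
  Token 11: 'loudly' -> NEW (unique so far: 11)
  Token 12: 'artist' -> NEW (unique so far: 12)
  Token 13: 'bird' -> duplicate (unique so far: 12)
Unique types: ('artist', 'bird', 'inside', 'jumps', 'loudly', 'never', 'or', 'quick', 'sad', 'small', 'some', 'yellow')
Vocabulary size: 12

12


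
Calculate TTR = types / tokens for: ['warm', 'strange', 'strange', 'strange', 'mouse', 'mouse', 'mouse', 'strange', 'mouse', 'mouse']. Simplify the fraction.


Tokens: 10
Unique types: ('mouse', 'strange', 'warm') = 3
TTR = 3/10
Already in lowest terms.

3/10


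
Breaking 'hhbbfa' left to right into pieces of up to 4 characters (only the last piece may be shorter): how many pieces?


'hhbbfa' has 6 characters.
Chunking with max size 4:
  Chunk 1: 'hhbb' (positions 0-3)
  Chunk 2: 'fa' (positions 4-5)
Total chunks: ceil(6 / 4) = 2

2


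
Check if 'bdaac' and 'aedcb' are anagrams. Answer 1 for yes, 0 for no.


Sort characters of 'bdaac': 'aabcd'
Sort characters of 'aedcb': 'abcde'
Sorted forms differ -> they are NOT anagrams
Result: 0

0


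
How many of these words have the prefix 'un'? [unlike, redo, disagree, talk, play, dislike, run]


Checking each word for prefix 'un':
  'unlike' -> YES, starts with 'un' (count: 1)
  'redo' -> no (count: 1)
  'disagree' -> no (count: 1)
  'talk' -> no (count: 1)
  'play' -> no (count: 1)
  'dislike' -> no (count: 1)
  'run' -> no (count: 1)
Total with prefix 'un': 1

1


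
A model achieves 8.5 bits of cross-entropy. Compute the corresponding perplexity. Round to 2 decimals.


Perplexity formula: PP = 2^H
H = 8.5
PP = 2^8.5
Decompose: 2^8.5 = 2^8 * 2^0.5 = 2^8 * sqrt(2)
2^8 = 256, sqrt(2) ~ 1.4142136
PP ~ 256 * 1.4142136 = 362.0386816
Rounded to 2 decimals: 362.04

362.04


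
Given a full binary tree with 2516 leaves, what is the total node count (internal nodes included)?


Leaf nodes (terminals): 2516
Internal nodes = n - 1 = 2516 - 1 = 2515
Total = leaves + internal = 2516 + 2515 = 5031

5031


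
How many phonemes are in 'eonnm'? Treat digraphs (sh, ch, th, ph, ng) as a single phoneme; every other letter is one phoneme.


Parsing 'eonnm' greedily, digraphs first:
  'e' -> vowel phoneme (phonemes so far: 1)
  'o' -> vowel phoneme (phonemes so far: 2)
  'n' -> consonant phoneme (phonemes so far: 3)
  'n' -> consonant phoneme (phonemes so far: 4)
  'm' -> consonant phoneme (phonemes so far: 5)
Total phonemes: 5

5


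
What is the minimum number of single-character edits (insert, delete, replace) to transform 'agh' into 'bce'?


Building DP table for s1='agh' (len 3) and s2='bce' (len 3):
       b  c  e
    0  1  2  3
  a 1  1  2  3
  g 2  2  2  3
  h 3  3  3  3
Edit distance = dp[3][3] = 3

3


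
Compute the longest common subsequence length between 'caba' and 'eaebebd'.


DP table for LCS of 'caba' and 'eaebebd':
       e  a  e  b  e  b  d
    0  0  0  0  0  0  0  0
  c 0  0  0  0  0  0  0  0
  a 0  0  1  1  1  1  1  1
  b 0  0  1  1  2  2  2  2
  a 0  0  1  1  2  2  2  2
LCS: 'ab'
LCS length = 2

2


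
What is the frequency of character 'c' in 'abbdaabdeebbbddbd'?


Scanning 'abbdaabdeebbbddbd' for 'c':
  No matches found.
Total occurrences of 'c': 0

0


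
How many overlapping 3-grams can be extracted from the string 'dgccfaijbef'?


String 'dgccfaijbef' has length L = 11.
Number of overlapping n-grams = L - n + 1
Substituting: 11 - 3 + 1 = 9

9


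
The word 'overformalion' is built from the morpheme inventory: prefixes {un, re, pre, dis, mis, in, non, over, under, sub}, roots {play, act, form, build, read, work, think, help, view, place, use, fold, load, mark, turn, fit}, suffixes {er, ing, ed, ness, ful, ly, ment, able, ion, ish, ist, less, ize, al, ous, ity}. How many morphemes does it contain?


Segmenting 'overformalion' against the inventory:
  'over' -> prefix (morpheme 1)
  'form' -> root (morpheme 2)
  'al' -> suffix (morpheme 3)
  'ion' -> suffix (morpheme 4)
Total morphemes: 4

4


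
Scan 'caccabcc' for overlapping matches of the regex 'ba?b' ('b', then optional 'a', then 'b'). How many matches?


Pattern: ba?b means 'b', then optional 'a', then 'b'.
Scanning 'caccabcc' position-by-position:
  Pos 0: window 'cac' -> no
  Pos 1: window 'acc' -> no
  Pos 2: window 'cca' -> no
  Pos 3: window 'cab' -> no
  Pos 4: window 'abc' -> no
  Pos 5: window 'bcc' -> no
  Pos 6: window 'cc' -> no
  Pos 7: window 'c' -> no
Total matches: 0

0


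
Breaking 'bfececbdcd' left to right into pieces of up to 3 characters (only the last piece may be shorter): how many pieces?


'bfececbdcd' has 10 characters.
Chunking with max size 3:
  Chunk 1: 'bfe' (positions 0-2)
  Chunk 2: 'cec' (positions 3-5)
  Chunk 3: 'bdc' (positions 6-8)
  Chunk 4: 'd' (positions 9-9)
Total chunks: ceil(10 / 3) = 4

4


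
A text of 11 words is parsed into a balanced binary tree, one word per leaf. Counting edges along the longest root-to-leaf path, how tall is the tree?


In a balanced binary tree with n leaves the deepest leaf is ceil(log2(n)) edges below the root.
log2(11) = 3.4594
ceil(3.4594) = 4
height (edges) = 4

4


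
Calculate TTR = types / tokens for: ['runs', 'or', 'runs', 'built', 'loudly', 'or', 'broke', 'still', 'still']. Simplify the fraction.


Tokens: 9
Unique types: ('broke', 'built', 'loudly', 'or', 'runs', 'still') = 6
TTR = 6/9
Simplify: divide both by 3 -> 2/3
TTR = 2/3

2/3


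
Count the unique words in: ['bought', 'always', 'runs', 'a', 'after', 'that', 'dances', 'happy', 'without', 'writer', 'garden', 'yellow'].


Listing all tokens and tracking unique types:
  Token 1: 'bought' -> NEW (unique so far: 1)
  Token 2: 'always' -> NEW (unique so far: 2)
  Token 3: 'runs' -> NEW (unique so far: 3)
  Token 4: 'a' -> NEW (unique so far: 4)
  Token 5: 'after' -> NEW (unique so far: 5)
  Token 6: 'that' -> NEW (unique so far: 6)
  Token 7: 'dances' -> NEW (unique so far: 7)
  Token 8: 'happy' -> NEW (unique so far: 8)
  Token 9: 'without' -> NEW (unique so far: 9)
  Token 10: 'writer' -> NEW (unique so far: 10)
  Token 11: 'garden' -> NEW (unique so far: 11)
  Token 12: 'yellow' -> NEW (unique so far: 12)
Unique types: ('a', 'after', 'always', 'bought', 'dances', 'garden', 'happy', 'runs', 'that', 'without', 'writer', 'yellow')
Vocabulary size: 12

12


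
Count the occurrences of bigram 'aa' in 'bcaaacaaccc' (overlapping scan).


Scanning 'bcaaacaaccc' for bigram 'aa':
  Position 0: 'bc' -> no
  Position 1: 'ca' -> no
  Position 2: 'aa' -> MATCH
  Position 3: 'aa' -> MATCH
  Position 4: 'ac' -> no
  Position 5: 'ca' -> no
  Position 6: 'aa' -> MATCH
  Position 7: 'ac' -> no
  Position 8: 'cc' -> no
  Position 9: 'cc' -> no
Total matches: 3

3


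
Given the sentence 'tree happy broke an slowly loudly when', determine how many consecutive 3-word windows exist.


Word trigrams from [7] words:
  Trigram 1: (tree happy broke)
  Trigram 2: (happy broke an)
  Trigram 3: (broke an slowly)
  Trigram 4: (an slowly loudly)
  Trigram 5: (slowly loudly when)
Total word trigrams: 7 - 2 = 5

5


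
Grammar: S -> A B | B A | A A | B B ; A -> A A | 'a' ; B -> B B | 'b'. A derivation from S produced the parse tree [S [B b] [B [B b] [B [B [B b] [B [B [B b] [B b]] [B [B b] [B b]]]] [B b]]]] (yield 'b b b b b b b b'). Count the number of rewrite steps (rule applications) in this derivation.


Every bracketed nonterminal node [X ...] in the tree is produced by exactly one rule application.
Reading the tree off as a leftmost derivation:
  Step 1: S  =>  B B   (applied S -> B B)
  Step 2: B B  =>  b B   (applied B -> b)
  Step 3: b B  =>  b B B   (applied B -> B B)
  Step 4: b B B  =>  b b B   (applied B -> b)
  Step 5: b b B  =>  b b B B   (applied B -> B B)
  Step 6: b b B B  =>  b b B B B   (applied B -> B B)
  Step 7: b b B B B  =>  b b b B B   (applied B -> b)
  Step 8: b b b B B  =>  b b b B B B   (applied B -> B B)
  Step 9: b b b B B B  =>  b b b B B B B   (applied B -> B B)
  Step 10: b b b B B B B  =>  b b b b B B B   (applied B -> b)
  Step 11: b b b b B B B  =>  b b b b b B B   (applied B -> b)
  Step 12: b b b b b B B  =>  b b b b b B B B   (applied B -> B B)
  Step 13: b b b b b B B B  =>  b b b b b b B B   (applied B -> b)
  Step 14: b b b b b b B B  =>  b b b b b b b B   (applied B -> b)
  Step 15: b b b b b b b B  =>  b b b b b b b b   (applied B -> b)
Final yield: b b b b b b b b
Total rewrite steps: 15

15
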